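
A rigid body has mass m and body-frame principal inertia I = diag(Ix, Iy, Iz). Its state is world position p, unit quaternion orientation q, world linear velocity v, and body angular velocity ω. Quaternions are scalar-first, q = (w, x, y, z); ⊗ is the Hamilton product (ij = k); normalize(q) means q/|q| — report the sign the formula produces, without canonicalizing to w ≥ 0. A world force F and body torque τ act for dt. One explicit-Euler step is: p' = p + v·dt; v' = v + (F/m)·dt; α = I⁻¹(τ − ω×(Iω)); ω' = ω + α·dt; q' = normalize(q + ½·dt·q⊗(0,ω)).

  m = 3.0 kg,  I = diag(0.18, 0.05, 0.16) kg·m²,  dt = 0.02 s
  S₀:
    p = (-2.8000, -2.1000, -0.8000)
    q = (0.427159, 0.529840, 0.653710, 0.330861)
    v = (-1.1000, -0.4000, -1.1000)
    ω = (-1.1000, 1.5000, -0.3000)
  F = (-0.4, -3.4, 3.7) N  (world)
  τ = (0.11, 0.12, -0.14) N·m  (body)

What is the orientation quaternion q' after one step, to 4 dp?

Hamilton product q⊗(0,ω) = (-0.2984827, -1.1622794, 0.4357434, 1.3856933)
q + ½dt·q⊗(0,ω), renormalized = (0.4241, 0.5181, 0.6580, 0.3447)

q' = (0.4241, 0.5181, 0.6580, 0.3447)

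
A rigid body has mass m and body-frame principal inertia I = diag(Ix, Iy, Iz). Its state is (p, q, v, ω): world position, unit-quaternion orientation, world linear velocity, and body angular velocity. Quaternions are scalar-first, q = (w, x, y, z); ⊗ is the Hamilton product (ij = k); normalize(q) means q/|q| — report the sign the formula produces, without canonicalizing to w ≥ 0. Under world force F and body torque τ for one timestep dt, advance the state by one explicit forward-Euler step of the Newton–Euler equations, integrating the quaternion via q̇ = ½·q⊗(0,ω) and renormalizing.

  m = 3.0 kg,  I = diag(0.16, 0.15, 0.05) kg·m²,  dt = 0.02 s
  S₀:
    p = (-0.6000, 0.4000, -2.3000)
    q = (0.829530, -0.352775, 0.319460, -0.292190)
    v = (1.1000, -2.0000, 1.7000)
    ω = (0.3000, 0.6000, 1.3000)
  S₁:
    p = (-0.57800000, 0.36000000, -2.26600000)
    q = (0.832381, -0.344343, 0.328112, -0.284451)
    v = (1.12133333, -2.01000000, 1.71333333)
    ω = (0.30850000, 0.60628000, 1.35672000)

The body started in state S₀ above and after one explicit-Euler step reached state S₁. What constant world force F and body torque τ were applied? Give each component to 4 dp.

v₁ − v₀ = (0.02133333, -0.01000000, 0.01333333)
applied force F = (3.2000, -1.5000, 2.0000)
ω₁ − ω₀ = (0.00850000, 0.00628000, 0.05672000)
precession coupling = (-0.0780, 0.0429, -0.0018)
τ = I·(Δω/dt) + ω₀×(Iω₀) = (-0.0100, 0.0900, 0.1400)

F = (3.2000, -1.5000, 2.0000)
τ = (-0.0100, 0.0900, 0.1400)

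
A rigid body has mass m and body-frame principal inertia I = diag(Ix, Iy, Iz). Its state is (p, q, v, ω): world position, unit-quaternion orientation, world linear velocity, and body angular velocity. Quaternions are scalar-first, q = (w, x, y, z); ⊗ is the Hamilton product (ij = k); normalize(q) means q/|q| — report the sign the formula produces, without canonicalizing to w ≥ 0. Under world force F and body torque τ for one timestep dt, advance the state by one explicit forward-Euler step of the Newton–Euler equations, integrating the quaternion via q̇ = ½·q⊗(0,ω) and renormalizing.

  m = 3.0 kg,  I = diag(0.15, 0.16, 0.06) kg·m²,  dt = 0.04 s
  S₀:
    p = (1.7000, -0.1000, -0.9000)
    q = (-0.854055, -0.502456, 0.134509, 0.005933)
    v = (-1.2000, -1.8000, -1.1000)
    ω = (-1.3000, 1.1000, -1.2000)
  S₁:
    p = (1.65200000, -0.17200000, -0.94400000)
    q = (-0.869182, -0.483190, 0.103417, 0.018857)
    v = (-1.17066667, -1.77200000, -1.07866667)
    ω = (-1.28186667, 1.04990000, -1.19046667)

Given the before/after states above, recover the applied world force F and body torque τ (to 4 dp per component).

F = (2.2000, 2.1000, 1.6000)
τ = (0.2000, -0.0600, 0.0000)

rate change Δω = (0.01813333, -0.05010000, 0.00953333)
I·α + gyro = (0.2000, -0.0600, 0.0000)
velocity change Δv = (0.02933333, 0.02800000, 0.02133333)
F = m·Δv/dt = (2.2000, 2.1000, 1.6000)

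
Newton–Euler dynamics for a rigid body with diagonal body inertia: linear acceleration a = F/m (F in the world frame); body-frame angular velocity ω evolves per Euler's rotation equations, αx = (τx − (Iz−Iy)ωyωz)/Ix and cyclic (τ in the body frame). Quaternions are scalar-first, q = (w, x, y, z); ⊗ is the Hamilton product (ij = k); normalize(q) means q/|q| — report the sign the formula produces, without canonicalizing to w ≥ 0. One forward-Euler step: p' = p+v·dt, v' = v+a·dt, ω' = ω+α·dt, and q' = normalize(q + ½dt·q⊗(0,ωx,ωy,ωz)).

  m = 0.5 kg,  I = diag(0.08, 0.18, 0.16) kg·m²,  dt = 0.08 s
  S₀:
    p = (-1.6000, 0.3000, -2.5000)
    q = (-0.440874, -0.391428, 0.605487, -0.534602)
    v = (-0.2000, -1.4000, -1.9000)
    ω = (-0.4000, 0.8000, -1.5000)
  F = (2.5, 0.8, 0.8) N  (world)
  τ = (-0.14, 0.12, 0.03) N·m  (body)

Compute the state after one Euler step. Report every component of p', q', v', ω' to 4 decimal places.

a = F/m = (5.0000, 1.6000, 1.6000)
p + v·dt = (-1.6160, 0.1880, -2.6520)
v' = v + a·dt = (0.2000, -1.2720, -1.7720)
precession coupling ω×(Iω) = (0.0240, -0.0480, -0.0320)
angular accel α = (-2.0500, 0.9333, 0.3875)
ω' = ω + α·dt = (-0.5640, 0.8747, -1.4690)
Hamilton product q⊗(0,ω) = (-1.4428638, -0.3041993, -0.7260004, 0.5903634)
updated quaternion q' = (-0.4974, -0.4026, 0.5750, -0.5097)

p' = (-1.6160, 0.1880, -2.6520)
q' = (-0.4974, -0.4026, 0.5750, -0.5097)
v' = (0.2000, -1.2720, -1.7720)
ω' = (-0.5640, 0.8747, -1.4690)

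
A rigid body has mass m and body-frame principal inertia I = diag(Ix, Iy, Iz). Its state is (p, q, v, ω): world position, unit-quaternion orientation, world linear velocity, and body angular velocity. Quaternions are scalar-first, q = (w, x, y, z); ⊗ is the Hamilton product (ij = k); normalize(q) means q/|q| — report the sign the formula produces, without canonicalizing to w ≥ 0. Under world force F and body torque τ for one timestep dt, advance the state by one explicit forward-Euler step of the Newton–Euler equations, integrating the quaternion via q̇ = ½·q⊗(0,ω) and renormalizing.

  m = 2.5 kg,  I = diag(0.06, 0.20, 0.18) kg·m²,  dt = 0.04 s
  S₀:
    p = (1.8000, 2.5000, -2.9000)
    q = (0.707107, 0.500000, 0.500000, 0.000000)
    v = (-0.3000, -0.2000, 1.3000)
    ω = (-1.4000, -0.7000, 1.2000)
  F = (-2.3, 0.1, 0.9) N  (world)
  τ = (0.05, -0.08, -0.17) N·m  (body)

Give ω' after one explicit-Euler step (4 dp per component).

ω' = (-1.3779, -0.7563, 1.1317)

(τ − ω×Iω)/I = (0.5533, -1.4080, -1.7067)
ω + α·dt = (-1.3779, -0.7563, 1.1317)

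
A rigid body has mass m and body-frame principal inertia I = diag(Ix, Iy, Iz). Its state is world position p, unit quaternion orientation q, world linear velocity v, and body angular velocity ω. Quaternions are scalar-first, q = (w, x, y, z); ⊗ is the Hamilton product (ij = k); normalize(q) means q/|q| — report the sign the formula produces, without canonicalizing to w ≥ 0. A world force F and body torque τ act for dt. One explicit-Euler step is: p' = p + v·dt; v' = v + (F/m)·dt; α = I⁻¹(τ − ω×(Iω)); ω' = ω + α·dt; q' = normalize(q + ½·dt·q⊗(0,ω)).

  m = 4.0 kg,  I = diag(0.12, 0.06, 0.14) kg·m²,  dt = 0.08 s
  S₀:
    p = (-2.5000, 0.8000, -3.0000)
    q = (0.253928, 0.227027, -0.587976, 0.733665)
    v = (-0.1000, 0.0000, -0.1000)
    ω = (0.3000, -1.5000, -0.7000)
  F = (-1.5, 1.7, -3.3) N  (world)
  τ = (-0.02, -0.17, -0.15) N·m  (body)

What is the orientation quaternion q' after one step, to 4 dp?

q' = (0.2359, 0.2899, -0.5867, 0.7184)

Hamilton product q⊗(0,ω) = (-0.4365066, 1.5882591, -0.0018736, -0.3418973)
q + ½dt·q⊗(0,ω), renormalized = (0.2359, 0.2899, -0.5867, 0.7184)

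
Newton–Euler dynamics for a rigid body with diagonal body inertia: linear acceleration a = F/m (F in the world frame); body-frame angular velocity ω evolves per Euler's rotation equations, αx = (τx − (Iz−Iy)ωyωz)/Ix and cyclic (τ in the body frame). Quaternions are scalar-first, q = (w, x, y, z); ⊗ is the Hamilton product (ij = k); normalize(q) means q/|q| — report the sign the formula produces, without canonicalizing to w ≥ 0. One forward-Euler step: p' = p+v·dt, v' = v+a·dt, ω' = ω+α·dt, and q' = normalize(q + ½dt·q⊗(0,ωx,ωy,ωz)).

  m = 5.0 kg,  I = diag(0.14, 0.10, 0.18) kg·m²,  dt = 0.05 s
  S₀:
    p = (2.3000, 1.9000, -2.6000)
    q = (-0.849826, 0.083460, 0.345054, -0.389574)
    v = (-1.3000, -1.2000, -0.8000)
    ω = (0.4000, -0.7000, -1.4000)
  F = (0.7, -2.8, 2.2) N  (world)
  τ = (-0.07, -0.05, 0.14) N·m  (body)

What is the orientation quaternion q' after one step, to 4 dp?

q' = (-0.8576, 0.0560, 0.3587, -0.3644)

Hamilton product q⊗(0,ω) = (-0.3372498, -1.0957078, 0.5558926, 0.9933128)
q + ½dt·q⊗(0,ω), renormalized = (-0.8576, 0.0560, 0.3587, -0.3644)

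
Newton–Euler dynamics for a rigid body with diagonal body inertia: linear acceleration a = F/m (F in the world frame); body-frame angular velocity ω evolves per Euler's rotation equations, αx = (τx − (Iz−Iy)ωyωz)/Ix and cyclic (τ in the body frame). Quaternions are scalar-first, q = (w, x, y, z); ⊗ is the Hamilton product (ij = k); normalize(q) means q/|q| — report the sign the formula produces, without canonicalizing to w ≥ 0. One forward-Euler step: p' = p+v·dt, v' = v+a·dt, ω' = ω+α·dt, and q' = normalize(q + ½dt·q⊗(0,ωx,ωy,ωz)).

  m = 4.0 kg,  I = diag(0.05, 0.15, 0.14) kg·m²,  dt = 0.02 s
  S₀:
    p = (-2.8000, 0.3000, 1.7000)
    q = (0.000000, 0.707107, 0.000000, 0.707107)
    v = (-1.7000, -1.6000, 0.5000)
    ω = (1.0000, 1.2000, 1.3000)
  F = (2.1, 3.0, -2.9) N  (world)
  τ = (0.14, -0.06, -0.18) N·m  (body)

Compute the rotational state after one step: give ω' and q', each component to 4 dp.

precession coupling ω×(Iω) = (-0.0156, -0.1170, 0.1200)
angular accel α = (3.1120, 0.3800, -2.1429)
ω + α·dt = (1.0622, 1.2076, 1.2571)
2q̇ = q⊗(0,ω) = (-1.6263461, -0.8485284, -0.2121321, 0.8485284)
q + ½dt·q⊗(0,ω), renormalized = (-0.0163, 0.6985, -0.0021, 0.7154)

ω' = (1.0622, 1.2076, 1.2571)
q' = (-0.0163, 0.6985, -0.0021, 0.7154)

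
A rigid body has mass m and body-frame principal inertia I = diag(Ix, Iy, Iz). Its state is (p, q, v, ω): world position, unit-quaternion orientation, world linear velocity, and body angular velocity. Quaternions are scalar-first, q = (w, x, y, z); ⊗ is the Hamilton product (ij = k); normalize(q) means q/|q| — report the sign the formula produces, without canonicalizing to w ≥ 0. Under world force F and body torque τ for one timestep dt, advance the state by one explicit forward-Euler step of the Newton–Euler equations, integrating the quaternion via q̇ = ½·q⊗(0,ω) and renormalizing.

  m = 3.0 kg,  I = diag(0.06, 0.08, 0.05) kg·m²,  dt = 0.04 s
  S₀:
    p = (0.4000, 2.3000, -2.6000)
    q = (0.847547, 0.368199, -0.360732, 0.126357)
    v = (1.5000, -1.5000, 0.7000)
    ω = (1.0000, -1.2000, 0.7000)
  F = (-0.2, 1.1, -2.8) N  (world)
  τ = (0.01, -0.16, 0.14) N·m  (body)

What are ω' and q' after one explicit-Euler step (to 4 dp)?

α = I⁻¹(τ − ω×Iω) = (-0.2533, -2.0875, 3.2800)
ω + α·dt = (0.9899, -1.2835, 0.8312)
2q̇ = q⊗(0,ω) = (-0.8895273, 0.7466630, -1.1484387, 0.5121761)
updated quaternion q' = (0.8293, 0.3829, -0.3835, 0.1365)

ω' = (0.9899, -1.2835, 0.8312)
q' = (0.8293, 0.3829, -0.3835, 0.1365)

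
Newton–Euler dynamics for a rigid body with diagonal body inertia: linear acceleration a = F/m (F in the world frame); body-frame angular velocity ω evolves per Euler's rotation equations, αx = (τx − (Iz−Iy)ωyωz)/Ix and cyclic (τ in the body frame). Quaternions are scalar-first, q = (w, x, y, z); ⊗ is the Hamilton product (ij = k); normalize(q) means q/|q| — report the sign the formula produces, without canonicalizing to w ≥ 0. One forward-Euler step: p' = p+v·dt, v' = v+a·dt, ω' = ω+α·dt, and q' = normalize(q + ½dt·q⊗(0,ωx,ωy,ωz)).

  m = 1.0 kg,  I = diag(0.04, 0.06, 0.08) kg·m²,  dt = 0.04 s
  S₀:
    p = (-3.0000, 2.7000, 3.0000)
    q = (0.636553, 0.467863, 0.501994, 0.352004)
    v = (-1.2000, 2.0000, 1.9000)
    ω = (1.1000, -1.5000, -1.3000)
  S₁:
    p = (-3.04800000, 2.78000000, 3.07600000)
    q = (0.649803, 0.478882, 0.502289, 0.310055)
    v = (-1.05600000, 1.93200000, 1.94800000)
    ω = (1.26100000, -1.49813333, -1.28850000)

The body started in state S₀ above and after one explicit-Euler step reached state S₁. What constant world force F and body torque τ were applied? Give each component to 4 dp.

F = (3.6000, -1.7000, 1.2000)
τ = (0.2000, 0.0600, -0.0100)

v₁ − v₀ = (0.14400000, -0.06800000, 0.04800000)
m·(v₁−v₀)/dt = (3.6000, -1.7000, 1.2000)
Δω = ω₁−ω₀ = (0.16100000, 0.00186667, 0.01150000)
I·α + gyro = (0.2000, 0.0600, -0.0100)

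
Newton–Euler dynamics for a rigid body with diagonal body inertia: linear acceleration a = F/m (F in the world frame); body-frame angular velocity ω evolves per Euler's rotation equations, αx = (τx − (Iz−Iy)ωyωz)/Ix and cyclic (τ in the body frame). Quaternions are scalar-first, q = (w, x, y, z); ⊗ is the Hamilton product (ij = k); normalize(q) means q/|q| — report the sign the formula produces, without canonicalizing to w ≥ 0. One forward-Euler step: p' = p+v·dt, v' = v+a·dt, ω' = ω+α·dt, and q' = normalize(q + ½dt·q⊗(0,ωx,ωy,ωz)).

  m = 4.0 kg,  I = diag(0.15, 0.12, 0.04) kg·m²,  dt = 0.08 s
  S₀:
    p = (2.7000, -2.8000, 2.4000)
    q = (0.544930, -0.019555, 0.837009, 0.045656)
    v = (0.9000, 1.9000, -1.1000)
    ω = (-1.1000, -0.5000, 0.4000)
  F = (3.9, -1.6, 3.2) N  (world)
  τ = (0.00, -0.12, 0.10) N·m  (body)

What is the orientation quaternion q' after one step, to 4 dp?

q⊗(0,ω) = (0.3787316, -0.2417914, -0.3148646, 1.1484594)
q' = normalize(q + ½dt·q⊗(0,ω)) = (0.5594, -0.0292, 0.8233, 0.0915)

q' = (0.5594, -0.0292, 0.8233, 0.0915)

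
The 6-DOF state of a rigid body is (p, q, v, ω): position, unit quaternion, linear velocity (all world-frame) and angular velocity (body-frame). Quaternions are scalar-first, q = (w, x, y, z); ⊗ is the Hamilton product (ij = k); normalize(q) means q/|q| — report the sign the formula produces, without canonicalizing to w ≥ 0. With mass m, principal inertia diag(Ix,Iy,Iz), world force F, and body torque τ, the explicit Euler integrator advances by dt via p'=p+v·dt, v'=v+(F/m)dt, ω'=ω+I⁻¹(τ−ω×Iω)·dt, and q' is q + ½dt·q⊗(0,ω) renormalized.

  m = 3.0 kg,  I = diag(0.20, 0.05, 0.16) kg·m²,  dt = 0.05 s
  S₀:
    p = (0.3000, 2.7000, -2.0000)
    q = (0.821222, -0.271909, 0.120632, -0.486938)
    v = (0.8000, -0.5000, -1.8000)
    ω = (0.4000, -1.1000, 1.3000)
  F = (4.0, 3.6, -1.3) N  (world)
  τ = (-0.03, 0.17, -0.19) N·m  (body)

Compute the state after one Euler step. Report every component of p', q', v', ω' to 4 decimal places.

p' = (0.3400, 2.6750, -2.0900)
q' = (0.8423, -0.2729, 0.1019, -0.4535)
v' = (0.8667, -0.4400, -1.8217)
ω' = (0.4318, -0.9508, 1.2200)

linear accel F/m = (1.3333, 1.2000, -0.4333)
p + v·dt = (0.3400, 2.6750, -2.0900)
new velocity v' = (0.8667, -0.4400, -1.8217)
gyro term ω×Iω = (-0.1573, 0.0208, 0.0660)
(τ − ω×Iω)/I = (0.6365, 2.9840, -1.6000)
new body rate ω' = (0.4318, -0.9508, 1.2200)
q⊗(0,ω) = (0.8744782, -0.0503214, -0.7446377, 1.3184357)
q + ½dt·q⊗(0,ω), renormalized = (0.8423, -0.2729, 0.1019, -0.4535)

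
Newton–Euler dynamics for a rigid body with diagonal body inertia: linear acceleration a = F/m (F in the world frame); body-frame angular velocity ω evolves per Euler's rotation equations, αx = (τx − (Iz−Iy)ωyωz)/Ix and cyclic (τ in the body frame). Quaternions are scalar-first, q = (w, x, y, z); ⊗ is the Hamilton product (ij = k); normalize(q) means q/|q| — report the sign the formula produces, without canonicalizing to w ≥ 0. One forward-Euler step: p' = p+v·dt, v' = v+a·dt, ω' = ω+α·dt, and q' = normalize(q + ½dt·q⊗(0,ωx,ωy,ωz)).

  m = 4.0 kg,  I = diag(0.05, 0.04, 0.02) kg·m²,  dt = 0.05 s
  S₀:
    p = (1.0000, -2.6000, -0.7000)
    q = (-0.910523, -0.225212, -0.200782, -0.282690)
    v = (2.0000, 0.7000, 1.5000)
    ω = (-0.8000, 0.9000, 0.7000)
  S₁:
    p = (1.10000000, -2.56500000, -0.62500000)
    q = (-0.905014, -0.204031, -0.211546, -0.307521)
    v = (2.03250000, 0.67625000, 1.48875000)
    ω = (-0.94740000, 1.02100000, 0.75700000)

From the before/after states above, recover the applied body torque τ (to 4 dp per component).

τ = (-0.1600, 0.0800, 0.0300)

rate change Δω = (-0.14740000, 0.12100000, 0.05700000)
gyro term ω₀×Iω₀ = (-0.0126, -0.0168, 0.0072)
applied torque τ = (-0.1600, 0.0800, 0.0300)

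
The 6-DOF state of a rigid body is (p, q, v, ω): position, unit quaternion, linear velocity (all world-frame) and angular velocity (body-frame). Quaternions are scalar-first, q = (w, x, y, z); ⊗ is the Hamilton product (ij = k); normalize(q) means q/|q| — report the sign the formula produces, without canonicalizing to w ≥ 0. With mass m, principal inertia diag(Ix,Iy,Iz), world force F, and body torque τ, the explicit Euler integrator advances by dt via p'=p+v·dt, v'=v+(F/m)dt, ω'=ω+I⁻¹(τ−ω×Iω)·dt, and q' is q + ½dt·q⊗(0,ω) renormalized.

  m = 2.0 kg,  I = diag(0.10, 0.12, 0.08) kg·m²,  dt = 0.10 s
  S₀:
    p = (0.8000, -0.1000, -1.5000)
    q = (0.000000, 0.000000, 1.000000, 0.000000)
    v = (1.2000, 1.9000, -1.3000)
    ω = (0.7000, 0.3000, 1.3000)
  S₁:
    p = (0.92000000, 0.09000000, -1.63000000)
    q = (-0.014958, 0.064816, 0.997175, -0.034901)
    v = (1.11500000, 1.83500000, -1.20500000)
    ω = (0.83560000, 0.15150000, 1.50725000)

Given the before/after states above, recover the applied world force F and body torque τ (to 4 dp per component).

F = (-1.7000, -1.3000, 1.9000)
τ = (0.1200, -0.1600, 0.1700)

Δv = v₁−v₀ = (-0.08500000, -0.06500000, 0.09500000)
F = m·Δv/dt = (-1.7000, -1.3000, 1.9000)
rate change Δω = (0.13560000, -0.14850000, 0.20725000)
gyro term ω₀×Iω₀ = (-0.0156, 0.0182, 0.0042)
I·α + gyro = (0.1200, -0.1600, 0.1700)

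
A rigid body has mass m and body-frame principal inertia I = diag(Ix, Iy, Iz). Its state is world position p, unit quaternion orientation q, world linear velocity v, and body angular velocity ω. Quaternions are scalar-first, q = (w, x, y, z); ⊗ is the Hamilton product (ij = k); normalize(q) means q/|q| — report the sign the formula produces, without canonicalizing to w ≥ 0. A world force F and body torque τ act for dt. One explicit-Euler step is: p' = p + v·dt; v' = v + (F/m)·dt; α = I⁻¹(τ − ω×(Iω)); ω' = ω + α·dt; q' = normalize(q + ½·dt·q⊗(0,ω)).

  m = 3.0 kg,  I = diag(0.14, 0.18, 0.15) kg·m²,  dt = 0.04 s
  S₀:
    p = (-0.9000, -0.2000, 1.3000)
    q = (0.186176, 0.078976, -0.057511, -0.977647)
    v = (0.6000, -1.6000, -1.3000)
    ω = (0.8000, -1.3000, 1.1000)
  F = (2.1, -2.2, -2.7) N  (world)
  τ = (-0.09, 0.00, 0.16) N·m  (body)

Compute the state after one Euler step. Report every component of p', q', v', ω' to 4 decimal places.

a = F/m = (0.7000, -0.7333, -0.9000)
p + v·dt = (-0.8760, -0.2640, 1.2480)
v + (F/m)dt = (0.6280, -1.6293, -1.3360)
(τ − ω×Iω)/I = (-0.9493, 0.0489, 1.3440)
new body rate ω' = (0.7620, -1.2980, 1.1538)
q⊗(0,ω) = (0.9374666, -1.1852624, -1.1110200, 0.1481336)
q + ½dt·q⊗(0,ω), renormalized = (0.2048, 0.0552, -0.0797, -0.9740)

p' = (-0.8760, -0.2640, 1.2480)
q' = (0.2048, 0.0552, -0.0797, -0.9740)
v' = (0.6280, -1.6293, -1.3360)
ω' = (0.7620, -1.2980, 1.1538)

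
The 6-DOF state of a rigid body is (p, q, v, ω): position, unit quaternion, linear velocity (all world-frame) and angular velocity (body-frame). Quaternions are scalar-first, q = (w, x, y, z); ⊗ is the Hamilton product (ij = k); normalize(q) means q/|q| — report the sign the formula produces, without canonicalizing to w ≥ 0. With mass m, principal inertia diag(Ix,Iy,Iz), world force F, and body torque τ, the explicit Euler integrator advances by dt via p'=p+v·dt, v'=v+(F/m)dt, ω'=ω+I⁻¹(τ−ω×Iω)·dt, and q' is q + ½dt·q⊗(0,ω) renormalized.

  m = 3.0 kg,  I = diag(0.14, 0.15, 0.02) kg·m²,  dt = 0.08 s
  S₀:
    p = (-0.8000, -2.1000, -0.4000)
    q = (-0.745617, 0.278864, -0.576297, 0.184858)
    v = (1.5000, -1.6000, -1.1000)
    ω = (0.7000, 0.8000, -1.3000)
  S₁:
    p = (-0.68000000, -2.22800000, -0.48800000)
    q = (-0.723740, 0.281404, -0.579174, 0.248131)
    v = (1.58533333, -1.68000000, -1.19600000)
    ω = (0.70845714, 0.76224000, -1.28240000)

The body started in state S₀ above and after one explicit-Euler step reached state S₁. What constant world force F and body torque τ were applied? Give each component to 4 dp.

ω₁ − ω₀ = (0.00845714, -0.03776000, 0.01760000)
precession coupling = (0.1352, -0.1092, 0.0056)
applied torque τ = (0.1500, -0.1800, 0.0100)
v₁ − v₀ = (0.08533333, -0.08000000, -0.09600000)
applied force F = (3.2000, -3.0000, -3.6000)

F = (3.2000, -3.0000, -3.6000)
τ = (0.1500, -0.1800, 0.0100)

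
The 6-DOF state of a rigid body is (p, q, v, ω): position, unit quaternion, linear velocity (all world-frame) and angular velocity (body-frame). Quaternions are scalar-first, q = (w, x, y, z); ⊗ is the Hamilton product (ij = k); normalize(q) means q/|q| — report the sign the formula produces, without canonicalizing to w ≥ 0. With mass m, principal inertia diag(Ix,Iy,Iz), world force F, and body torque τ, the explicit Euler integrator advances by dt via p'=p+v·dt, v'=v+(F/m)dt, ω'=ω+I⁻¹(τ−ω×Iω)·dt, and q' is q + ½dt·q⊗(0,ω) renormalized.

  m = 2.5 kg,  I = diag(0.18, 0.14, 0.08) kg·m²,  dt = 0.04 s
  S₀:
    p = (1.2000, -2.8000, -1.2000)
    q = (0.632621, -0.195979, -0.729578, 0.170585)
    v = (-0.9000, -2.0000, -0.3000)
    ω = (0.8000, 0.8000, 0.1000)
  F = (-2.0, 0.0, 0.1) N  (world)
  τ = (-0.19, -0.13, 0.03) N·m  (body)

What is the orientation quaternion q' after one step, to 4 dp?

q' = (0.6469, -0.1900, -0.7161, 0.1803)

q⊗(0,ω) = (0.7233871, 0.2966710, 0.6621627, 0.4901413)
q + ½dt·q⊗(0,ω), renormalized = (0.6469, -0.1900, -0.7161, 0.1803)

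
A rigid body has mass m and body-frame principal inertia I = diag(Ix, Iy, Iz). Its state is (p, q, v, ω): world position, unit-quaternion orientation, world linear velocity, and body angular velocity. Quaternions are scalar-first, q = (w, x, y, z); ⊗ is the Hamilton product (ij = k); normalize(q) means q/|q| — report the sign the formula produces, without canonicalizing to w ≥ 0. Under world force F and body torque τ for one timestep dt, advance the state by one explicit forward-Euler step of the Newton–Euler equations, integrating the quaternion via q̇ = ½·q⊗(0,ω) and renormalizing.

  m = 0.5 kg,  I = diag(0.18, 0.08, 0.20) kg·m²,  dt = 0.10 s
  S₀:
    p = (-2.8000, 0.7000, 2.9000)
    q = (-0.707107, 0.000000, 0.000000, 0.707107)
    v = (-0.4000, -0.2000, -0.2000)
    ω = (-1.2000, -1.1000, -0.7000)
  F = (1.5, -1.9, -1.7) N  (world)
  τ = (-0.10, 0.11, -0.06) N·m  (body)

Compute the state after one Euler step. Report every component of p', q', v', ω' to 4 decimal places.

p' = (-2.8400, 0.6800, 2.8800)
q' = (-0.6797, 0.0810, -0.0035, 0.7290)
v' = (-0.1000, -0.5800, -0.5400)
ω' = (-1.3069, -0.9415, -0.6640)

gyro term ω×Iω = (0.0924, -0.0168, -0.1320)
(τ − ω×Iω)/I = (-1.0689, 1.5850, 0.3600)
ω + α·dt = (-1.3069, -0.9415, -0.6640)
q⊗(0,ω) = (0.4949749, 1.6263461, -0.0707107, 0.4949749)
q' = normalize(q + ½dt·q⊗(0,ω)) = (-0.6797, 0.0810, -0.0035, 0.7290)
linear accel F/m = (3.0000, -3.8000, -3.4000)
p' = p + v·dt = (-2.8400, 0.6800, 2.8800)
new velocity v' = (-0.1000, -0.5800, -0.5400)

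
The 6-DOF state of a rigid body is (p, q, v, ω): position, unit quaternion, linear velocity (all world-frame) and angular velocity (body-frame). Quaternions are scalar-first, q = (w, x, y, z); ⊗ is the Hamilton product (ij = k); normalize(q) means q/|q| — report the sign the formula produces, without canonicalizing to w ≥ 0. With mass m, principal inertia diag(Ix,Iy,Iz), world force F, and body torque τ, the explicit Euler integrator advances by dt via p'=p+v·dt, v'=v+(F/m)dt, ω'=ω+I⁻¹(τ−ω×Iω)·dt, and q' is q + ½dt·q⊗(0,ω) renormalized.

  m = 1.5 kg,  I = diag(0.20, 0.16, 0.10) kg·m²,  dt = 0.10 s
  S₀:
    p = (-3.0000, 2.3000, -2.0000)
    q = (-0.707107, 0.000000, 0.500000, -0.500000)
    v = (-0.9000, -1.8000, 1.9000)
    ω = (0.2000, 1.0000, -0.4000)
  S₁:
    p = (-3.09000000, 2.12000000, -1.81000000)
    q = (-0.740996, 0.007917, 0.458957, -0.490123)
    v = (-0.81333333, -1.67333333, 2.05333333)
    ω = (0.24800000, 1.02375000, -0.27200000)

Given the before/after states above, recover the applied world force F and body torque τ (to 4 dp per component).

F = (1.3000, 1.9000, 2.3000)
τ = (0.1200, 0.0300, 0.1200)

Δω = ω₁−ω₀ = (0.04800000, 0.02375000, 0.12800000)
applied torque τ = (0.1200, 0.0300, 0.1200)
v₁ − v₀ = (0.08666667, 0.12666667, 0.15333333)
F = m·Δv/dt = (1.3000, 1.9000, 2.3000)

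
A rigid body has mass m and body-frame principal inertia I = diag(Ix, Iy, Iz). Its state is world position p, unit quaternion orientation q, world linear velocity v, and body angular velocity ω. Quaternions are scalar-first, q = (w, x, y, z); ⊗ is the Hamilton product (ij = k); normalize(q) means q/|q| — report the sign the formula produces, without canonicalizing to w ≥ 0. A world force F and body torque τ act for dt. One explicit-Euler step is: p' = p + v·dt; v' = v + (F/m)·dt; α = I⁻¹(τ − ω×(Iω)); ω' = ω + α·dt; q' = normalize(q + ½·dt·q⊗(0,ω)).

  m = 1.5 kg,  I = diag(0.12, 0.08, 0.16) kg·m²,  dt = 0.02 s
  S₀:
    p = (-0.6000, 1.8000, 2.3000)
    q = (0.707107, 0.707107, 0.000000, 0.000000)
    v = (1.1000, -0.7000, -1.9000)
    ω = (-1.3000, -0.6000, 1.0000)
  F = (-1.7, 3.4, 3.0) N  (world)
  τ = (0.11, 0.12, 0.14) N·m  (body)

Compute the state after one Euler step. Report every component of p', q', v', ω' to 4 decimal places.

linear accel F/m = (-1.1333, 2.2667, 2.0000)
p + v·dt = (-0.5780, 1.7860, 2.2620)
v + (F/m)dt = (1.0773, -0.6547, -1.8600)
angular accel α = (1.3167, 0.8500, 1.0700)
new body rate ω' = (-1.2737, -0.5830, 1.0214)
Hamilton product q⊗(0,ω) = (0.9192391, -0.9192391, -1.1313712, 0.2828428)
q' = normalize(q + ½dt·q⊗(0,ω)) = (0.7162, 0.6978, -0.0113, 0.0028)

p' = (-0.5780, 1.7860, 2.2620)
q' = (0.7162, 0.6978, -0.0113, 0.0028)
v' = (1.0773, -0.6547, -1.8600)
ω' = (-1.2737, -0.5830, 1.0214)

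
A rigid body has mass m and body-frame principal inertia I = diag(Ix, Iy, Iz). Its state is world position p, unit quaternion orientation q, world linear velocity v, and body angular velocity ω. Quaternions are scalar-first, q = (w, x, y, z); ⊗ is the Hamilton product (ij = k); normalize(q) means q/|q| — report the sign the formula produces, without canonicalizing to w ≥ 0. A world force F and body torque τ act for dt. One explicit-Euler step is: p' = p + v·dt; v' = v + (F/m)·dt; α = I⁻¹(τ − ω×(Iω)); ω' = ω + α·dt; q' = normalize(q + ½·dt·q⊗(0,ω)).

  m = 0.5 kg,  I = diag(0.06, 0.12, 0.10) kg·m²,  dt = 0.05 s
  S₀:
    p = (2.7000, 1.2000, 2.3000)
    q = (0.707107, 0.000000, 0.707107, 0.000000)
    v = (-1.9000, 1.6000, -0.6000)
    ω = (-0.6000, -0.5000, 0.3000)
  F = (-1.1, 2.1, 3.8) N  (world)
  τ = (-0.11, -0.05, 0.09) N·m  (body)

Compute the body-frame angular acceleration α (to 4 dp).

α = (-1.8833, -0.4767, 0.7200)

ω×(Iω) gyroscopic = (0.0030, 0.0072, 0.0180)
angular accel α = (-1.8833, -0.4767, 0.7200)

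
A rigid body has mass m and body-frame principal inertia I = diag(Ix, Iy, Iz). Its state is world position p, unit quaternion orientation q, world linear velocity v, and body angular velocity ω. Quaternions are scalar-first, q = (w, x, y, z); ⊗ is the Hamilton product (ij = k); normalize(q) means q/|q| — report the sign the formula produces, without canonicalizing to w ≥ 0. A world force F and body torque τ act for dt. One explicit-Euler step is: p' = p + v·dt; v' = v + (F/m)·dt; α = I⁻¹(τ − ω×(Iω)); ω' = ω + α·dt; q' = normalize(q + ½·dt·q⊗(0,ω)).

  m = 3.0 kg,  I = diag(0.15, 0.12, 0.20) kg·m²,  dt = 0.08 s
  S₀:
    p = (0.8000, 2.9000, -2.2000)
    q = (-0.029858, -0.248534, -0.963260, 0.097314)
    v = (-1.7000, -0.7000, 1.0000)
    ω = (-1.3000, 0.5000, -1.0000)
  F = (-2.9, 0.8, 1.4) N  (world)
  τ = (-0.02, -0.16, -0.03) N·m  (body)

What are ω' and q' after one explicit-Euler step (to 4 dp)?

α = I⁻¹(τ − ω×Iω) = (0.1333, -0.7917, -0.2475)
ω + α·dt = (-1.2893, 0.4367, -1.0198)
2q̇ = q⊗(0,ω) = (0.2558498, 0.9534184, -0.3899712, -1.3466470)
q + ½dt·q⊗(0,ω), renormalized = (-0.0196, -0.2099, -0.9766, 0.0433)

ω' = (-1.2893, 0.4367, -1.0198)
q' = (-0.0196, -0.2099, -0.9766, 0.0433)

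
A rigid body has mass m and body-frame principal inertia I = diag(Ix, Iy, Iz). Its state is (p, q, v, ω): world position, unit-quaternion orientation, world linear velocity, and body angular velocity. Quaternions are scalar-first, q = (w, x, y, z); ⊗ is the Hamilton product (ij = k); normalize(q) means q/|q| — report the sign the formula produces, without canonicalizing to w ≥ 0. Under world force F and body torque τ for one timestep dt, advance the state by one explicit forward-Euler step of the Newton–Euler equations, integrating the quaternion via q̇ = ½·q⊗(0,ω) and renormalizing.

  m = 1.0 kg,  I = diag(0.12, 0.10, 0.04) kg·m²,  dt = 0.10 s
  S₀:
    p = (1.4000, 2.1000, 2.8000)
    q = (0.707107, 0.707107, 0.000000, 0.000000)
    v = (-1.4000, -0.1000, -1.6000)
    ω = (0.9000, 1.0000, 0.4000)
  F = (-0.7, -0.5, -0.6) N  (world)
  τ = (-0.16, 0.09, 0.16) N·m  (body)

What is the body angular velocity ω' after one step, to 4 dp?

angular accel α = (-1.1333, 0.6120, 4.4500)
ω' = ω + α·dt = (0.7867, 1.0612, 0.8450)

ω' = (0.7867, 1.0612, 0.8450)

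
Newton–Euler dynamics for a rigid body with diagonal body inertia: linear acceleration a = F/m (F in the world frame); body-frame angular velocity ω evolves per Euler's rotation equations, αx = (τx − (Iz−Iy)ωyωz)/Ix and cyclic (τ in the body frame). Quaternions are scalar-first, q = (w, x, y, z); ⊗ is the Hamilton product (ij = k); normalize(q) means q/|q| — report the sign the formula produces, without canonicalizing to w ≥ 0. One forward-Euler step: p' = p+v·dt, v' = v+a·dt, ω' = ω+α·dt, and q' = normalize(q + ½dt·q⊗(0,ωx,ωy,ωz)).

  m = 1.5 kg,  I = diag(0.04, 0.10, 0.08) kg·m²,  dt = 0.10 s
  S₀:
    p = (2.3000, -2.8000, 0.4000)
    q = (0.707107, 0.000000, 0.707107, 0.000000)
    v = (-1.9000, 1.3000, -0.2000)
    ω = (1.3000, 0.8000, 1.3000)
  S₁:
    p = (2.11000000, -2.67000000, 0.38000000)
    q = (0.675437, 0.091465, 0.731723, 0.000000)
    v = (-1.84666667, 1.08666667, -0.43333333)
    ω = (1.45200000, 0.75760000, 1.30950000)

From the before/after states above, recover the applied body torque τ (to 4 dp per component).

ω₁ − ω₀ = (0.15200000, -0.04240000, 0.00950000)
gyro term ω₀×Iω₀ = (-0.0208, -0.0676, 0.0624)
τ = I·(Δω/dt) + ω₀×(Iω₀) = (0.0400, -0.1100, 0.0700)

τ = (0.0400, -0.1100, 0.0700)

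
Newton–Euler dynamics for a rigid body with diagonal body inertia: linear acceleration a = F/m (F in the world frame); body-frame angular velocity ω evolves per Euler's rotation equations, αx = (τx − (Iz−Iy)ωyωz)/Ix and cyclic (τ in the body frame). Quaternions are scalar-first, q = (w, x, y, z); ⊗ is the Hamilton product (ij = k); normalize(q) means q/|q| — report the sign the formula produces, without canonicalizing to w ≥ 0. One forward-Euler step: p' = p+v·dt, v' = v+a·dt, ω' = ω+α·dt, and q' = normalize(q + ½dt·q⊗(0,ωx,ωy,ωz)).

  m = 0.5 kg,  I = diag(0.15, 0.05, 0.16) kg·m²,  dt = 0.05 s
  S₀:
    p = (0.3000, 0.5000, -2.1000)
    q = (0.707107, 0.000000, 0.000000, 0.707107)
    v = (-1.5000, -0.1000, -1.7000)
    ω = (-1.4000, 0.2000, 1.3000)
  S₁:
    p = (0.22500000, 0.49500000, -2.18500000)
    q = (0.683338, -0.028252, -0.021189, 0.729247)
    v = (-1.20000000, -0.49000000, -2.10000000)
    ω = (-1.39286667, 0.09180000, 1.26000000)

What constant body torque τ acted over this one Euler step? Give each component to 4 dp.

ω₁ − ω₀ = (0.00713333, -0.10820000, -0.04000000)
ω₀×(Iω₀) = (0.0286, 0.0182, 0.0280)
τ = I·(Δω/dt) + ω₀×(Iω₀) = (0.0500, -0.0900, -0.1000)

τ = (0.0500, -0.0900, -0.1000)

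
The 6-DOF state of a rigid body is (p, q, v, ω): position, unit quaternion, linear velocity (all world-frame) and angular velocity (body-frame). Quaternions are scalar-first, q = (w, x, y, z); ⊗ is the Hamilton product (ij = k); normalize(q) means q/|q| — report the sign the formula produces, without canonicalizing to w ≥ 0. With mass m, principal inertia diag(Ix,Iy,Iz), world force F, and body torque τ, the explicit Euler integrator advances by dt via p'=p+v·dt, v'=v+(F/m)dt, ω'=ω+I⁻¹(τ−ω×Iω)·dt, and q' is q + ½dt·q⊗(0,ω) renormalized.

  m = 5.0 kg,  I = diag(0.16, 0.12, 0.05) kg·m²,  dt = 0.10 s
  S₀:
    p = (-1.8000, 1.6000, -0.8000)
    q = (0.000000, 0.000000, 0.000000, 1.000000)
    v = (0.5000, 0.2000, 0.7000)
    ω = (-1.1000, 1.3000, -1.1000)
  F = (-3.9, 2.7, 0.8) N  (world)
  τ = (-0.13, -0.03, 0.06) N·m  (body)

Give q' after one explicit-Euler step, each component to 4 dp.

q' = (0.0547, -0.0647, -0.0547, 0.9949)

2q̇ = q⊗(0,ω) = (1.1000000, -1.3000000, -1.1000000, 0.0000000)
q + ½dt·q⊗(0,ω), renormalized = (0.0547, -0.0647, -0.0547, 0.9949)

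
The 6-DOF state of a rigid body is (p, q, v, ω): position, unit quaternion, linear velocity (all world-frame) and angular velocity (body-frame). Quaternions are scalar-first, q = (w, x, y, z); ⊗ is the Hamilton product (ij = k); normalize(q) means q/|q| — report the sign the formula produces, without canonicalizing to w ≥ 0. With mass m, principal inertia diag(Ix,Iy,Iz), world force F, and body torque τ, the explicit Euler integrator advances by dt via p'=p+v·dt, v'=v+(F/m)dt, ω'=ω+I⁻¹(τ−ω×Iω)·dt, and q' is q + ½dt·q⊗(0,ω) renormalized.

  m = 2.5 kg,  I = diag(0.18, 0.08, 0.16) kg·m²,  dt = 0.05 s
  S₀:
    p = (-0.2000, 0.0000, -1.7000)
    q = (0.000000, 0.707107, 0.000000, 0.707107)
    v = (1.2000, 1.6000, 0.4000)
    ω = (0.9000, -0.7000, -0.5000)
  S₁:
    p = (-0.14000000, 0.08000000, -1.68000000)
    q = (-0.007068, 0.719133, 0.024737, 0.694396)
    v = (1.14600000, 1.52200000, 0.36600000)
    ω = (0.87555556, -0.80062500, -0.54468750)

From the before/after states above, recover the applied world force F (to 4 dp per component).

F = (-2.7000, -3.9000, -1.7000)

v₁ − v₀ = (-0.05400000, -0.07800000, -0.03400000)
applied force F = (-2.7000, -3.9000, -1.7000)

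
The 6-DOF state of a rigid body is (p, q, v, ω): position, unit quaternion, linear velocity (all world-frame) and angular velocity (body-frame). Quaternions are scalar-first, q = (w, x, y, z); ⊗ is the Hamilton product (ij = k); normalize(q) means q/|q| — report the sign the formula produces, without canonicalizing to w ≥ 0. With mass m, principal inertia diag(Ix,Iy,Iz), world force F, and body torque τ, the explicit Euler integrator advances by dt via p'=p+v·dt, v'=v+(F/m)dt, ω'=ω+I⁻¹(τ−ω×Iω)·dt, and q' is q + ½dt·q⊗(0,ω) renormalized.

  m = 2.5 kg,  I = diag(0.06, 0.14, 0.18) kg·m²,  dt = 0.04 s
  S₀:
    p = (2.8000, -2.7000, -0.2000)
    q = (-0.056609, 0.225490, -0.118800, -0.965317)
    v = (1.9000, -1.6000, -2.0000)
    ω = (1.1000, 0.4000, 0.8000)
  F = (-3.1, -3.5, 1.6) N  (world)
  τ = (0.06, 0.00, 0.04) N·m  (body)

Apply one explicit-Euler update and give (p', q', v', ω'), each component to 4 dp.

linear accel F/m = (-1.2400, -1.4000, 0.6400)
p + v·dt = (2.8760, -2.7640, -0.2800)
v' = v + a·dt = (1.8504, -1.6560, -1.9744)
precession coupling ω×(Iω) = (0.0128, -0.1056, 0.0352)
(τ − ω×Iω)/I = (0.7867, 0.7543, 0.0267)
ω' = ω + α·dt = (1.1315, 0.4302, 0.8011)
q⊗(0,ω) = (0.5717346, 0.2288169, -1.2648843, 0.1755888)
q' = normalize(q + ½dt·q⊗(0,ω)) = (-0.0452, 0.2300, -0.1440, -0.9614)

p' = (2.8760, -2.7640, -0.2800)
q' = (-0.0452, 0.2300, -0.1440, -0.9614)
v' = (1.8504, -1.6560, -1.9744)
ω' = (1.1315, 0.4302, 0.8011)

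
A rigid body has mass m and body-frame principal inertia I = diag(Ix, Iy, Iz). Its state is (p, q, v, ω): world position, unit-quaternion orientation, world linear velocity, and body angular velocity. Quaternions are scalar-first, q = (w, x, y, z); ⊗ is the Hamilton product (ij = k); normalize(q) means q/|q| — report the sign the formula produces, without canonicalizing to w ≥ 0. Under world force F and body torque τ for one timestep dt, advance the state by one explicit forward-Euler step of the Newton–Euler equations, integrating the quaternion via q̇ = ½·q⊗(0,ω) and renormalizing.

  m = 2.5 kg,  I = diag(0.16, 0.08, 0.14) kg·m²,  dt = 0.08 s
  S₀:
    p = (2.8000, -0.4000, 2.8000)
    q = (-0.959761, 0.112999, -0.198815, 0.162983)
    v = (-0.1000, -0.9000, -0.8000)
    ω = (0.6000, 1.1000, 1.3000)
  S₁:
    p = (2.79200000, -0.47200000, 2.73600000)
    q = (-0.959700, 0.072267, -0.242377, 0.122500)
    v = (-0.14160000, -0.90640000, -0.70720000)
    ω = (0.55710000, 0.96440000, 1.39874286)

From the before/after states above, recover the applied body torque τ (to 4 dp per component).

τ = (0.0000, -0.1200, 0.1200)

ω₁ − ω₀ = (-0.04290000, -0.13560000, 0.09874286)
gyro term ω₀×Iω₀ = (0.0858, 0.0156, -0.0528)
I·α + gyro = (0.0000, -0.1200, 0.1200)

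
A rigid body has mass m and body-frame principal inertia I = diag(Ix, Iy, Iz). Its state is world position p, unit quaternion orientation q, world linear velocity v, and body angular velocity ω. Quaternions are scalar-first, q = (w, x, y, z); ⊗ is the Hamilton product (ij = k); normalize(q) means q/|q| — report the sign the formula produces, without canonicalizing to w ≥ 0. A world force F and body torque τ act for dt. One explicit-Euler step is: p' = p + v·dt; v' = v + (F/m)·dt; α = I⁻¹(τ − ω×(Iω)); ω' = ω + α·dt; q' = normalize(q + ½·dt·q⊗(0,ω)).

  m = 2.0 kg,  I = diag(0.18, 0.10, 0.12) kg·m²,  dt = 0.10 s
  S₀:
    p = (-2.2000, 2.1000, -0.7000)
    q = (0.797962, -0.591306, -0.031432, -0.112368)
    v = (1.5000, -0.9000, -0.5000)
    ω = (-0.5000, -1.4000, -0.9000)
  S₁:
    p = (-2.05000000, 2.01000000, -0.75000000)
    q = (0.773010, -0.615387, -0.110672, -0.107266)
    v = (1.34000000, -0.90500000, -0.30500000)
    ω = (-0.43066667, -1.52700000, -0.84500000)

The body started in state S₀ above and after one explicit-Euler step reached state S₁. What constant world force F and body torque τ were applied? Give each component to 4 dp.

F = (-3.2000, -0.1000, 3.9000)
τ = (0.1500, -0.1000, 0.0100)

rate change Δω = (0.06933333, -0.12700000, 0.05500000)
gyro term ω₀×Iω₀ = (0.0252, 0.0270, -0.0560)
τ = I·(Δω/dt) + ω₀×(Iω₀) = (0.1500, -0.1000, 0.0100)
v₁ − v₀ = (-0.16000000, -0.00500000, 0.19500000)
applied force F = (-3.2000, -0.1000, 3.9000)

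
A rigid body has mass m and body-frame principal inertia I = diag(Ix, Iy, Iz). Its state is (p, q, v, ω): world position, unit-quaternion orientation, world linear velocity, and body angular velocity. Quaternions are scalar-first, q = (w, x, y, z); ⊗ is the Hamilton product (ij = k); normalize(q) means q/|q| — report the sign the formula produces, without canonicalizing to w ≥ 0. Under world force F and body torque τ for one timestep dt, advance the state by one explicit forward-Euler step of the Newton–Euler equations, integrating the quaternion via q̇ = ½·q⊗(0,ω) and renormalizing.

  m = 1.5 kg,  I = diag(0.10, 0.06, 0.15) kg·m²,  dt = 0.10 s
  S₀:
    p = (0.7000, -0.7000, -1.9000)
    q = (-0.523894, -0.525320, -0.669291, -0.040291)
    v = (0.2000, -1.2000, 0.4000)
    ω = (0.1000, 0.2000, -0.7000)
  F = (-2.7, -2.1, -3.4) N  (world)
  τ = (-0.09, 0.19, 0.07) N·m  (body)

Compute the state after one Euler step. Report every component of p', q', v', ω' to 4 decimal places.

p' = (0.7200, -0.8200, -1.8600)
q' = (-0.5156, -0.5038, -0.6927, -0.0238)
v' = (0.0200, -1.3400, 0.1733)
ω' = (0.0226, 0.5108, -0.6528)

precession coupling ω×(Iω) = (-0.0126, 0.0035, -0.0008)
α = I⁻¹(τ − ω×Iω) = (-0.7740, 3.1083, 0.4720)
ω + α·dt = (0.0226, 0.5108, -0.6528)
Hamilton product q⊗(0,ω) = (0.1581865, 0.4241725, -0.4765319, 0.3285909)
updated quaternion q' = (-0.5156, -0.5038, -0.6927, -0.0238)
a = (-1.8000, -1.4000, -2.2667)
new position p' = (0.7200, -0.8200, -1.8600)
new velocity v' = (0.0200, -1.3400, 0.1733)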